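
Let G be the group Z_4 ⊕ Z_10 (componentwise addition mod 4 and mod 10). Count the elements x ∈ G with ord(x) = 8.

0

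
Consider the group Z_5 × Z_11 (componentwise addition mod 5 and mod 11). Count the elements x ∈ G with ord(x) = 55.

40

An element (a,b) has order lcm(ord(a), ord(b)); count pairs with lcm equal to 55.
Enumerating gives 40 such elements.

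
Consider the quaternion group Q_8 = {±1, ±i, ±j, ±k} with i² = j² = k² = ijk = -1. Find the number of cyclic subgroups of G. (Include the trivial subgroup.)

5

Group the elements of G by the cyclic subgroup they generate; each cyclic subgroup of order d accounts for φ(d) elements.
Cyclic subgroups by order — order 1: 1; order 2: 1; order 4: 3.
Total: 5.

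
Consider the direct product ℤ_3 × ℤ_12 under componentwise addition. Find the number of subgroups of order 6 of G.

|G| = 36 and 6 | 36, so subgroups of order 6 are possible by Lagrange.
The subgroups of order 6 are: {(0,0), (0,2), (0,4), (0,6), (0,8), (0,10)}; {(0,0), (0,6), (1,0), (1,6), (2,0), (2,6)}; {(0,0), (0,6), (1,4), (1,10), (2,2), (2,8)}; {(0,0), (0,6), (1,2), (1,8), (2,4), (2,10)}.
So G has 4 subgroups of order 6.

4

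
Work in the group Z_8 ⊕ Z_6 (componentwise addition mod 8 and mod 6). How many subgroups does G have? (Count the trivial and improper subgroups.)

22

|G| = 48, so by Lagrange every subgroup order divides 48. Divisors: 1, 2, 3, 4, 6, 8, 12, 16, 24, 48.
Subgroups by order — order 1: 1; order 2: 3; order 3: 1; order 4: 3; order 6: 3; order 8: 3; order 12: 3; order 16: 1; order 24: 3; order 48: 1.
Total: 1 + 3 + 1 + 3 + 3 + 3 + 3 + 1 + 3 + 1 = 22.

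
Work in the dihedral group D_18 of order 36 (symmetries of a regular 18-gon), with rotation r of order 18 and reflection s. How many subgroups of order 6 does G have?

7

|G| = 36 and 6 | 36, so subgroups of order 6 are possible by Lagrange.
The subgroups of order 6 are: {e, r^6, r^12, r^4s, r^10s, r^16s}; {e, r^6, r^12, r^5s, r^11s, r^17s}; {e, r^6, r^12, s, r^6s, r^12s}; {e, r^6, r^12, rs, r^7s, r^13s}; … (7 in all).
So G has 7 subgroups of order 6.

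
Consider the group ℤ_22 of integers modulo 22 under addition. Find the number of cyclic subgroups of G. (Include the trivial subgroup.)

4

Each element a generates a cyclic subgroup ⟨a⟩; distinct elements may generate the same one (a cyclic group of order d has φ(d) generators).
Cyclic subgroups by order — order 1: 1; order 2: 1; order 11: 1; order 22: 1.
Total: 4.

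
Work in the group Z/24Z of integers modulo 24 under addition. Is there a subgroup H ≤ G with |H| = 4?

4 | 24. A subgroup of order 4 is {0, 6, 12, 18}.

Yes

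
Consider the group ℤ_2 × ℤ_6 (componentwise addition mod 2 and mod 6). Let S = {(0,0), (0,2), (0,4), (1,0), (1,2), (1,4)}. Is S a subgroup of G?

Yes

|S| = 6 divides |G| = 12, consistent with Lagrange.
S contains the identity, every element's inverse is in S, and S is closed under +: it is a subgroup.
In fact S = ⟨(1,2)⟩.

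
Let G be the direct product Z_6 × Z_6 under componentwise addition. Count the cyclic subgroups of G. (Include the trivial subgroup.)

20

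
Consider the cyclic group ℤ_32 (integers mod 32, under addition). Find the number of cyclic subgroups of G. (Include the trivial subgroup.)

6

Each element a generates a cyclic subgroup ⟨a⟩; distinct elements may generate the same one (a cyclic group of order d has φ(d) generators).
Cyclic subgroups by order — order 1: 1; order 2: 1; order 4: 1; order 8: 1; order 16: 1; order 32: 1.
Total: 6.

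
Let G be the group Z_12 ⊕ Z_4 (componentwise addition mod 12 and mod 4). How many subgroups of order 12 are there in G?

|G| = 48 and 12 | 48, so subgroups of order 12 are possible by Lagrange.
The subgroups of order 12 are: {(0,0), (0,1), (0,2), (0,3), (4,0), (4,1), (4,2), (4,3), (8,0), (8,1), (8,2), (8,3)}; {(0,0), (0,2), (2,0), (2,2), (4,0), (4,2), (6,0), (6,2), (8,0), (8,2), (10,0), (10,2)}; {(0,0), (0,2), (2,1), (2,3), (4,0), (4,2), (6,1), (6,3), (8,0), (8,2), (10,1), (10,3)}; {(0,0), (1,0), (2,0), (3,0), (4,0), (5,0), (6,0), (7,0), (8,0), (9,0), (10,0), (11,0)}; … (7 in all).
So G has 7 subgroups of order 12.

7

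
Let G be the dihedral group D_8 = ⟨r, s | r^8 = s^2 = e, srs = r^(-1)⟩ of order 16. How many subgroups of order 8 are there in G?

3

|G| = 16 and 8 | 16, so subgroups of order 8 are possible by Lagrange.
The subgroups of order 8 are: {e, r, r^2, r^3, r^4, r^5, r^6, r^7}; {e, r^2, r^4, r^6, s, r^2s, r^4s, r^6s}; {e, r^2, r^4, r^6, rs, r^3s, r^5s, r^7s}.
So G has 3 subgroups of order 8.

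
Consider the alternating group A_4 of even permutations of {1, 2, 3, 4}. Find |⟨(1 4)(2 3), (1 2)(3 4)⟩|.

4

|⟨(1 4)(2 3)⟩| = 2 and |⟨(1 2)(3 4)⟩| = 2, so |H| is a multiple of lcm(2, 2) = 2 and divides |G| = 12.
Closing under the operation: H = {e, (1 2)(3 4), (1 3)(2 4), (1 4)(2 3)}, so |H| = 4.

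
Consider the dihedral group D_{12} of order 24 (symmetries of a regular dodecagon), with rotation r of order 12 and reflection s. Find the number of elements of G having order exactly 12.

The elements of order 12 are: r, r^5, r^7, r^11.
That's 4.

4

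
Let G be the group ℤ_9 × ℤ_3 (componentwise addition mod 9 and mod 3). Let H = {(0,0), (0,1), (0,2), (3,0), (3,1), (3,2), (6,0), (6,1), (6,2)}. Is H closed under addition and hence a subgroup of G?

Yes

|H| = 9 divides |G| = 27, consistent with Lagrange.
H contains the identity, every element's inverse is in H, and H is closed under +: it is a subgroup.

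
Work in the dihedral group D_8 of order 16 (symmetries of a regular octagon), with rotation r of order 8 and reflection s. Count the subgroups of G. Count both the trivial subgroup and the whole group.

|G| = 16, so by Lagrange every subgroup order divides 16. Divisors: 1, 2, 4, 8, 16.
Subgroups by order — order 1: 1; order 2: 9; order 4: 5; order 8: 3; order 16: 1.
Total: 1 + 9 + 5 + 3 + 1 = 19.

19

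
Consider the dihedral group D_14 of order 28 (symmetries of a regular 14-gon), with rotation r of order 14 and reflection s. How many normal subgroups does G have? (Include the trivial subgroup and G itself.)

7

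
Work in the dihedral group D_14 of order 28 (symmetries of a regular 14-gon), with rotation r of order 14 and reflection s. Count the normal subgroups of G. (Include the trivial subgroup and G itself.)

G has 28 subgroups. Checking conjugation-invariance by order — order 1: 1/1 normal; order 2: 1/15 normal; order 4: 0/7 normal; order 7: 1/1 normal; order 14: 3/3 normal; order 28: 1/1 normal.
Total normal subgroups: 7.

7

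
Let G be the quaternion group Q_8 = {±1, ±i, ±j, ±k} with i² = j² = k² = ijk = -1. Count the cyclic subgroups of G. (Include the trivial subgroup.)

5

Each element a generates a cyclic subgroup ⟨a⟩; distinct elements may generate the same one (a cyclic group of order d has φ(d) generators).
Cyclic subgroups by order — order 1: 1; order 2: 1; order 4: 3.
Total: 5.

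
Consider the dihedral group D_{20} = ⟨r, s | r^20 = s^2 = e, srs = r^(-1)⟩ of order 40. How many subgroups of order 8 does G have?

5

|G| = 40 and 8 | 40, so subgroups of order 8 are possible by Lagrange.
The subgroups of order 8 are: {e, r^5, r^10, r^15, s, r^5s, r^10s, r^15s}; {e, r^5, r^10, r^15, rs, r^6s, r^11s, r^16s}; {e, r^5, r^10, r^15, r^2s, r^7s, r^12s, r^17s}; {e, r^5, r^10, r^15, r^3s, r^8s, r^13s, r^18s}; … (5 in all).
So G has 5 subgroups of order 8.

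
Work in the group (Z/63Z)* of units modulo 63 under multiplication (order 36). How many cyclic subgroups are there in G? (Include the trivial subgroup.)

20

Each element a generates a cyclic subgroup ⟨a⟩; distinct elements may generate the same one (a cyclic group of order d has φ(d) generators).
Cyclic subgroups by order — order 1: 1; order 2: 3; order 3: 4; order 6: 12.
Total: 20.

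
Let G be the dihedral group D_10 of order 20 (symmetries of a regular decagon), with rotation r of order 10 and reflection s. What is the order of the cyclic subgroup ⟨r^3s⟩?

2

Computing powers of r^3s: the smallest k with (r^3s)^k = e is k = 2.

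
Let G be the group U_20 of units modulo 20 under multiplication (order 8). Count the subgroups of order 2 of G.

|G| = 8 and 2 | 8, so subgroups of order 2 are possible by Lagrange.
The subgroups of order 2 are: {1, 11}; {1, 19}; {1, 9}.
So G has 3 subgroups of order 2.

3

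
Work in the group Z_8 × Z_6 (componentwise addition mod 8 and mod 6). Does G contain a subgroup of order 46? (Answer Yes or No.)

No

46 does not divide |G| = 48, so by Lagrange no subgroup of order 46 exists.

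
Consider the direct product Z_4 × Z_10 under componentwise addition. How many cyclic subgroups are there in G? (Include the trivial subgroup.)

12

A cyclic subgroup of order d is generated by each of its φ(d) elements of order d, so the cyclic subgroups of order d number (#elements of order d)/φ(d).
Cyclic subgroups by order — order 1: 1; order 2: 3; order 4: 2; order 5: 1; order 10: 3; order 20: 2.
Total: 12.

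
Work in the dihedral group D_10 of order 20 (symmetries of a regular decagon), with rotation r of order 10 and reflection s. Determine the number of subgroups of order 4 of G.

5

|G| = 20 and 4 | 20, so subgroups of order 4 are possible by Lagrange.
The subgroups of order 4 are: {e, r^5, r^2s, r^7s}; {e, r^5, r^3s, r^8s}; {e, r^5, r^4s, r^9s}; {e, r^5, s, r^5s}; … (5 in all).
So G has 5 subgroups of order 4.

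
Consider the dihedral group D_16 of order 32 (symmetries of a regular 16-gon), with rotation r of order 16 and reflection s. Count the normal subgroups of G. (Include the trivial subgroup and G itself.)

8

G has 36 subgroups. Checking conjugation-invariance by order — order 1: 1/1 normal; order 2: 1/17 normal; order 4: 1/9 normal; order 8: 1/5 normal; order 16: 3/3 normal; order 32: 1/1 normal.
Total normal subgroups: 8.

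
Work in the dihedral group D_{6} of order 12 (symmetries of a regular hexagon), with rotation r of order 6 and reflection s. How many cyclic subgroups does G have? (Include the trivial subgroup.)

A cyclic subgroup of order d is generated by each of its φ(d) elements of order d, so the cyclic subgroups of order d number (#elements of order d)/φ(d).
Cyclic subgroups by order — order 1: 1; order 2: 7; order 3: 1; order 6: 1.
Total: 10.

10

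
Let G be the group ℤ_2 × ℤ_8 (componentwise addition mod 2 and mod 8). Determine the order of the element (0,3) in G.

8

The order of (0,3) in Z_2 × Z_8 is lcm(ord(0) in Z_2, ord(3) in Z_8).
ord(0) = 1 and ord(3) = 8, so |⟨(0,3)⟩| = lcm(1, 8) = 8.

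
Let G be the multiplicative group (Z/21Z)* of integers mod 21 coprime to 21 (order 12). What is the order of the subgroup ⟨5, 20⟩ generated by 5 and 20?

6

|⟨5⟩| = 6 and |⟨20⟩| = 2, so |H| is a multiple of lcm(6, 2) = 6 and divides |G| = 12.
Closing under the operation: H = {1, 4, 5, 16, 17, 20}, so |H| = 6.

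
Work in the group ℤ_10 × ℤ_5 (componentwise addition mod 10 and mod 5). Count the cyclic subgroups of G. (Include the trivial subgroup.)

14

A cyclic subgroup of order d is generated by each of its φ(d) elements of order d, so the cyclic subgroups of order d number (#elements of order d)/φ(d).
Cyclic subgroups by order — order 1: 1; order 2: 1; order 5: 6; order 10: 6.
Total: 14.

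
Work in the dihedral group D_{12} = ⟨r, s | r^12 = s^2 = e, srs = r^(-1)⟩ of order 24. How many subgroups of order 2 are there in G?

13

|G| = 24 and 2 | 24, so subgroups of order 2 are possible by Lagrange.
The subgroups of order 2 are: {e, r^10s}; {e, r^11s}; {e, r^2s}; {e, r^3s}; … (13 in all).
So G has 13 subgroups of order 2.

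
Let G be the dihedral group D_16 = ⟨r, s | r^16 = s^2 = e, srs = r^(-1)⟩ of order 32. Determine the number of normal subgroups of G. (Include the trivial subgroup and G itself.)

8

G has 36 subgroups. Checking conjugation-invariance by order — order 1: 1/1 normal; order 2: 1/17 normal; order 4: 1/9 normal; order 8: 1/5 normal; order 16: 3/3 normal; order 32: 1/1 normal.
Total normal subgroups: 8.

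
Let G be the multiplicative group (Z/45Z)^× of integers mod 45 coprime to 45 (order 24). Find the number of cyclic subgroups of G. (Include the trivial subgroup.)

12

Each element a generates a cyclic subgroup ⟨a⟩; distinct elements may generate the same one (a cyclic group of order d has φ(d) generators).
Cyclic subgroups by order — order 1: 1; order 2: 3; order 3: 1; order 4: 2; order 6: 3; order 12: 2.
Total: 12.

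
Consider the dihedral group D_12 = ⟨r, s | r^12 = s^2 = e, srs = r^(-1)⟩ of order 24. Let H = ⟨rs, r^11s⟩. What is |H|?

12

|⟨rs⟩| = 2 and |⟨r^11s⟩| = 2, so |H| is a multiple of lcm(2, 2) = 2 and divides |G| = 24.
Closing under the operation: H = {e, r^2, r^4, r^6, r^8, r^10, rs, r^3s, r^5s, r^7s, r^9s, r^11s}, so |H| = 12.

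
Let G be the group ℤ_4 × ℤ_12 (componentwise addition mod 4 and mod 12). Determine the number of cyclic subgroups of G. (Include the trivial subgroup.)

Each element a generates a cyclic subgroup ⟨a⟩; distinct elements may generate the same one (a cyclic group of order d has φ(d) generators).
Cyclic subgroups by order — order 1: 1; order 2: 3; order 3: 1; order 4: 6; order 6: 3; order 12: 6.
Total: 20.

20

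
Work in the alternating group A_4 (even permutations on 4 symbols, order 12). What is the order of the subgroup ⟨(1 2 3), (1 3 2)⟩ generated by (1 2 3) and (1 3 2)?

|⟨(1 2 3)⟩| = 3 and |⟨(1 3 2)⟩| = 3, so |H| is a multiple of lcm(3, 3) = 3 and divides |G| = 12.
Closing under the operation: H = {e, (1 2 3), (1 3 2)}, so |H| = 3.

3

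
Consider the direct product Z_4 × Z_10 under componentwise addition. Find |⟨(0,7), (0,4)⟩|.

10

|⟨(0,7)⟩| = 10 and |⟨(0,4)⟩| = 5, so |H| is a multiple of lcm(10, 5) = 10 and divides |G| = 40.
Closing under the operation: H = {(0,0), (0,1), (0,2), (0,3), (0,4), (0,5), (0,6), (0,7), (0,8), (0,9)}, so |H| = 10.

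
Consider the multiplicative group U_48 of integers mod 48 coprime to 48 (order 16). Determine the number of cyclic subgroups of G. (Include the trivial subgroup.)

12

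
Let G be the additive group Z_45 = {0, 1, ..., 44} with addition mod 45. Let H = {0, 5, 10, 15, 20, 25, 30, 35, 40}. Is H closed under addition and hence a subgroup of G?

Yes

|H| = 9 divides |G| = 45, consistent with Lagrange.
H contains the identity, every element's inverse is in H, and H is closed under +: it is a subgroup.
In fact H = ⟨35⟩.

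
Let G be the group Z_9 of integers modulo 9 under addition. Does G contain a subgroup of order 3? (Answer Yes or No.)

Yes

3 | 9. A subgroup of order 3 is {0, 3, 6}.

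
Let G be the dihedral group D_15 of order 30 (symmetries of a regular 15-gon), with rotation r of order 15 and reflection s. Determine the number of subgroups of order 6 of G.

|G| = 30 and 6 | 30, so subgroups of order 6 are possible by Lagrange.
The subgroups of order 6 are: {e, r^5, r^10, s, r^5s, r^10s}; {e, r^5, r^10, rs, r^6s, r^11s}; {e, r^5, r^10, r^2s, r^7s, r^12s}; {e, r^5, r^10, r^3s, r^8s, r^13s}; … (5 in all).
So G has 5 subgroups of order 6.

5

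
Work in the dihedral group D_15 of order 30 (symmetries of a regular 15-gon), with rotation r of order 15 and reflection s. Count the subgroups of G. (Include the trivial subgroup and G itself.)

28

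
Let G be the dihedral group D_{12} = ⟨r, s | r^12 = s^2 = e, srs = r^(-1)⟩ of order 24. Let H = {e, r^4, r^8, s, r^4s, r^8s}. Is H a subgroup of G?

Yes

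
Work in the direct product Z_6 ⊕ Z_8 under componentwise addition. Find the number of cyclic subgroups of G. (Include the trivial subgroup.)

A cyclic subgroup of order d is generated by each of its φ(d) elements of order d, so the cyclic subgroups of order d number (#elements of order d)/φ(d).
Cyclic subgroups by order — order 1: 1; order 2: 3; order 3: 1; order 4: 2; order 6: 3; order 8: 2; order 12: 2; order 24: 2.
Total: 16.

16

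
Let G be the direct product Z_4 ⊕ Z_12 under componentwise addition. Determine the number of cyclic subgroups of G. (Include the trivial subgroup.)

Group the elements of G by the cyclic subgroup they generate; each cyclic subgroup of order d accounts for φ(d) elements.
Cyclic subgroups by order — order 1: 1; order 2: 3; order 3: 1; order 4: 6; order 6: 3; order 12: 6.
Total: 20.

20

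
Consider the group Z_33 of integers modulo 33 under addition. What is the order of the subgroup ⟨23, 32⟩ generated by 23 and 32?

|⟨23⟩| = 33 and |⟨32⟩| = 33, so |H| is a multiple of lcm(33, 33) = 33 and divides |G| = 33.
Closing {23, 32} under the group operation gives all of G, so |H| = 33.

33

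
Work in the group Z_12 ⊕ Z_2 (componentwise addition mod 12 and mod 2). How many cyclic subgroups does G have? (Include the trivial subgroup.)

12

A cyclic subgroup of order d is generated by each of its φ(d) elements of order d, so the cyclic subgroups of order d number (#elements of order d)/φ(d).
Cyclic subgroups by order — order 1: 1; order 2: 3; order 3: 1; order 4: 2; order 6: 3; order 12: 2.
Total: 12.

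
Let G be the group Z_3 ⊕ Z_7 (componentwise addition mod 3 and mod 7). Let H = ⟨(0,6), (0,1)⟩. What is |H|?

|⟨(0,6)⟩| = 7 and |⟨(0,1)⟩| = 7, so |H| is a multiple of lcm(7, 7) = 7 and divides |G| = 21.
Closing under the operation: H = {(0,0), (0,1), (0,2), (0,3), (0,4), (0,5), (0,6)}, so |H| = 7.

7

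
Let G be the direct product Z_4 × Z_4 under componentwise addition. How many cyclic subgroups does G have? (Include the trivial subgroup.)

10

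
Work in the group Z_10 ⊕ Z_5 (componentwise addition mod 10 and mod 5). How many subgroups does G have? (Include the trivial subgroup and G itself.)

16

|G| = 50, so by Lagrange every subgroup order divides 50. Divisors: 1, 2, 5, 10, 25, 50.
Subgroups by order — order 1: 1; order 2: 1; order 5: 6; order 10: 6; order 25: 1; order 50: 1.
Total: 1 + 1 + 6 + 6 + 1 + 1 = 16.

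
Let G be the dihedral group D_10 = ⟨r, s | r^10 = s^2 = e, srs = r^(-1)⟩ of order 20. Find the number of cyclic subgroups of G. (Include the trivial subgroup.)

Group the elements of G by the cyclic subgroup they generate; each cyclic subgroup of order d accounts for φ(d) elements.
Cyclic subgroups by order — order 1: 1; order 2: 11; order 5: 1; order 10: 1.
Total: 14.

14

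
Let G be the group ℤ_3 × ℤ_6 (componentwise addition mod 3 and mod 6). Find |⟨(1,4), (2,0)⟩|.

9

|⟨(1,4)⟩| = 3 and |⟨(2,0)⟩| = 3, so |H| is a multiple of lcm(3, 3) = 3 and divides |G| = 18.
Closing under the operation: H = {(0,0), (0,2), (0,4), (1,0), (1,2), (1,4), (2,0), (2,2), (2,4)}, so |H| = 9.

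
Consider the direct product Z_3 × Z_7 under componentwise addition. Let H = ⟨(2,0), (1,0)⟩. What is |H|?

3

|⟨(2,0)⟩| = 3 and |⟨(1,0)⟩| = 3, so |H| is a multiple of lcm(3, 3) = 3 and divides |G| = 21.
Closing under the operation: H = {(0,0), (1,0), (2,0)}, so |H| = 3.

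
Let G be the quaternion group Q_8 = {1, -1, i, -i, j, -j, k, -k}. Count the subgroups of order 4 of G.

|G| = 8 and 4 | 8, so subgroups of order 4 are possible by Lagrange.
The subgroups of order 4 are: {1, -1, i, -i}; {1, -1, j, -j}; {1, -1, k, -k}.
So G has 3 subgroups of order 4.

3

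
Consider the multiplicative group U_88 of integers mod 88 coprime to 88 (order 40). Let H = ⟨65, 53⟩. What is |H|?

20

|⟨65⟩| = 2 and |⟨53⟩| = 10, so |H| is a multiple of lcm(2, 10) = 10 and divides |G| = 40.
Closing under the operation: H = {1, 5, 9, 13, 17, 21, 25, 29, 37, 41, 45, 49, 53, 57, 61, 65, 69, 73, 81, 85}, so |H| = 20.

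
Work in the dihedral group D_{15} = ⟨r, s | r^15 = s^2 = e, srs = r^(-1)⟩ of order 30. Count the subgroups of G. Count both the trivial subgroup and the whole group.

28

|G| = 30, so by Lagrange every subgroup order divides 30. Divisors: 1, 2, 3, 5, 6, 10, 15, 30.
Subgroups by order — order 1: 1; order 2: 15; order 3: 1; order 5: 1; order 6: 5; order 10: 3; order 15: 1; order 30: 1.
Total: 1 + 15 + 1 + 1 + 5 + 3 + 1 + 1 = 28.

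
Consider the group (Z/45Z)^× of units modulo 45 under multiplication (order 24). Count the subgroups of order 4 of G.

|G| = 24 and 4 | 24, so subgroups of order 4 are possible by Lagrange.
The subgroups of order 4 are: {1, 8, 17, 19}; {1, 19, 26, 44}; {1, 19, 28, 37}.
So G has 3 subgroups of order 4.

3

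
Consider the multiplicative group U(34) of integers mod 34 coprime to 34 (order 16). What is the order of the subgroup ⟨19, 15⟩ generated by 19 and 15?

|⟨19⟩| = 8 and |⟨15⟩| = 8, so |H| is a multiple of lcm(8, 8) = 8 and divides |G| = 16.
Closing under the operation: H = {1, 9, 13, 15, 19, 21, 25, 33}, so |H| = 8.

8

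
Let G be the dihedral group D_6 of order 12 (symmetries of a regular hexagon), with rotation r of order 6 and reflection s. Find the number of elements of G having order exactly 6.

The elements of order 6 are: r, r^5.
That's 2.

2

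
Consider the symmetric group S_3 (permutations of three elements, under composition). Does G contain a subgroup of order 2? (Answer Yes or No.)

Yes

2 | 6. A subgroup of order 2 is {e, (1 2)}.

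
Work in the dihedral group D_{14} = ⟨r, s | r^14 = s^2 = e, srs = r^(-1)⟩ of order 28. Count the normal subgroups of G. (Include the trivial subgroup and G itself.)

7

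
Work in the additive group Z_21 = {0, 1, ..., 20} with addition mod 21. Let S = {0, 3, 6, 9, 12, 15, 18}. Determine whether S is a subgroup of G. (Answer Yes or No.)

|S| = 7 divides |G| = 21, consistent with Lagrange.
S contains the identity, every element's inverse is in S, and S is closed under +: it is a subgroup.
In fact S = ⟨18⟩.

Yes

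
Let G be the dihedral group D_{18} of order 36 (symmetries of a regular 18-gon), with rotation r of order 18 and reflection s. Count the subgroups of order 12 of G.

3

|G| = 36 and 12 | 36, so subgroups of order 12 are possible by Lagrange.
The subgroups of order 12 are: {e, r^3, r^6, r^9, r^12, r^15, rs, r^4s, r^7s, r^10s, r^13s, r^16s}; {e, r^3, r^6, r^9, r^12, r^15, r^2s, r^5s, r^8s, r^11s, r^14s, r^17s}; {e, r^3, r^6, r^9, r^12, r^15, s, r^3s, r^6s, r^9s, r^12s, r^15s}.
So G has 3 subgroups of order 12.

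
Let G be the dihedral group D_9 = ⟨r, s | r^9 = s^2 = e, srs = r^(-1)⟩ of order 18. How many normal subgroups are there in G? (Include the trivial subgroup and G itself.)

G has 16 subgroups. Checking conjugation-invariance by order — order 1: 1/1 normal; order 2: 0/9 normal; order 3: 1/1 normal; order 6: 0/3 normal; order 9: 1/1 normal; order 18: 1/1 normal.
Total normal subgroups: 4.

4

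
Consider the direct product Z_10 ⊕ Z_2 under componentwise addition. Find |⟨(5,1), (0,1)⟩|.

|⟨(5,1)⟩| = 2 and |⟨(0,1)⟩| = 2, so |H| is a multiple of lcm(2, 2) = 2 and divides |G| = 20.
Closing under the operation: H = {(0,0), (0,1), (5,0), (5,1)}, so |H| = 4.

4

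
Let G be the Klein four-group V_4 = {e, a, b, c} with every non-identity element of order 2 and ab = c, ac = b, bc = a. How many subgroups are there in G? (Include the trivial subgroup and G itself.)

|G| = 4, so by Lagrange every subgroup order divides 4. Divisors: 1, 2, 4.
Subgroups by order — order 1: 1; order 2: 3; order 4: 1.
Total: 1 + 3 + 1 = 5.

5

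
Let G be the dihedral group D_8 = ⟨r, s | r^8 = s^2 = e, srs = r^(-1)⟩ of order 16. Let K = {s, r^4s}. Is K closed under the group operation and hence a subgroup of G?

The identity e ∉ K, so K is not a subgroup.

No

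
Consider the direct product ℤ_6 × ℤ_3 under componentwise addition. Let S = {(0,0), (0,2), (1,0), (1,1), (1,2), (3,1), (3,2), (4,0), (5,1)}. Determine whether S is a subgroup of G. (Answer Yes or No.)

No

(4,0) ∈ S but its inverse (2,0) ∉ S, so S is not a subgroup.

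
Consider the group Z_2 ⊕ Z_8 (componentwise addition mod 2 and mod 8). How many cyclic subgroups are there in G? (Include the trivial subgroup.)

Group the elements of G by the cyclic subgroup they generate; each cyclic subgroup of order d accounts for φ(d) elements.
Cyclic subgroups by order — order 1: 1; order 2: 3; order 4: 2; order 8: 2.
Total: 8.

8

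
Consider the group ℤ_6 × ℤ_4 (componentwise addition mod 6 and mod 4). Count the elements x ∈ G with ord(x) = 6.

6

An element (a,b) has order lcm(ord(a), ord(b)); count pairs with lcm equal to 6.
Enumerating gives 6 such elements.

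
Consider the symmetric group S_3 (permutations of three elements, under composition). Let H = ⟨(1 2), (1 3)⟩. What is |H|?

6

|⟨(1 2)⟩| = 2 and |⟨(1 3)⟩| = 2, so |H| is a multiple of lcm(2, 2) = 2 and divides |G| = 6.
Closing {(1 2), (1 3)} under the group operation gives all of G, so |H| = 6.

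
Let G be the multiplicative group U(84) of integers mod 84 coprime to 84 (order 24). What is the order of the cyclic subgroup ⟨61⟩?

Compute successive powers of 61 mod 84: 61, 25, 13, 37, 73, 1; 61^6 ≡ 1 (mod 84).
So |⟨61⟩| = 6.

6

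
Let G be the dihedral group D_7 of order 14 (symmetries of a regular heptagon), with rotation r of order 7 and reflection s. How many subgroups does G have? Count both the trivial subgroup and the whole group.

|G| = 14, so by Lagrange every subgroup order divides 14. Divisors: 1, 2, 7, 14.
Subgroups by order — order 1: 1; order 2: 7; order 7: 1; order 14: 1.
Total: 1 + 7 + 1 + 1 = 10.

10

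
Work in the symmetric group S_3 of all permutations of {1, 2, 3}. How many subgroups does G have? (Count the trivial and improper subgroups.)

|G| = 6, so by Lagrange every subgroup order divides 6. Divisors: 1, 2, 3, 6.
Subgroups by order — order 1: 1; order 2: 3; order 3: 1; order 6: 1.
Total: 1 + 3 + 1 + 1 = 6.

6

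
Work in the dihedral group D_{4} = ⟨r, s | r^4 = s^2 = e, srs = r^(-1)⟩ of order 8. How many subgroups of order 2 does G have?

|G| = 8 and 2 | 8, so subgroups of order 2 are possible by Lagrange.
The subgroups of order 2 are: {e, r^2}; {e, r^2s}; {e, r^3s}; {e, rs}; … (5 in all).
So G has 5 subgroups of order 2.

5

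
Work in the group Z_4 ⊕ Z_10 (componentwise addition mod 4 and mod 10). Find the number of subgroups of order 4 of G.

3

|G| = 40 and 4 | 40, so subgroups of order 4 are possible by Lagrange.
The subgroups of order 4 are: {(0,0), (0,5), (2,0), (2,5)}; {(0,0), (1,0), (2,0), (3,0)}; {(0,0), (1,5), (2,0), (3,5)}.
So G has 3 subgroups of order 4.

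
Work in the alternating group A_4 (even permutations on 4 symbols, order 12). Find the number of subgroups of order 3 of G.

|G| = 12 and 3 | 12, so subgroups of order 3 are possible by Lagrange.
The subgroups of order 3 are: {e, (1 2 3), (1 3 2)}; {e, (1 2 4), (1 4 2)}; {e, (1 3 4), (1 4 3)}; {e, (2 3 4), (2 4 3)}.
So G has 4 subgroups of order 3.

4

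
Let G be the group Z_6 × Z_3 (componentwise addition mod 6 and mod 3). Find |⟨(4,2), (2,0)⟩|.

9

|⟨(4,2)⟩| = 3 and |⟨(2,0)⟩| = 3, so |H| is a multiple of lcm(3, 3) = 3 and divides |G| = 18.
Closing under the operation: H = {(0,0), (0,1), (0,2), (2,0), (2,1), (2,2), (4,0), (4,1), (4,2)}, so |H| = 9.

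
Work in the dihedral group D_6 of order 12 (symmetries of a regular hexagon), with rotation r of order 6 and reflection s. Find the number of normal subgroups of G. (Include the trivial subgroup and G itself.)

7

G has 16 subgroups. Checking conjugation-invariance by order — order 1: 1/1 normal; order 2: 1/7 normal; order 3: 1/1 normal; order 4: 0/3 normal; order 6: 3/3 normal; order 12: 1/1 normal.
Total normal subgroups: 7.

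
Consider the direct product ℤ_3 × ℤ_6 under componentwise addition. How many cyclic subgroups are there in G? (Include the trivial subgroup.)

A cyclic subgroup of order d is generated by each of its φ(d) elements of order d, so the cyclic subgroups of order d number (#elements of order d)/φ(d).
Cyclic subgroups by order — order 1: 1; order 2: 1; order 3: 4; order 6: 4.
Total: 10.

10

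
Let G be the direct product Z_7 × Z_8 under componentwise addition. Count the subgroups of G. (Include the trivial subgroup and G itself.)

8

|G| = 56, so by Lagrange every subgroup order divides 56. Divisors: 1, 2, 4, 7, 8, 14, 28, 56.
Subgroups by order — order 1: 1; order 2: 1; order 4: 1; order 7: 1; order 8: 1; order 14: 1; order 28: 1; order 56: 1.
Total: 1 + 1 + 1 + 1 + 1 + 1 + 1 + 1 = 8.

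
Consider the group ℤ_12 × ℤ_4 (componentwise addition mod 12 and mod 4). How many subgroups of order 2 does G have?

3

|G| = 48 and 2 | 48, so subgroups of order 2 are possible by Lagrange.
The subgroups of order 2 are: {(0,0), (0,2)}; {(0,0), (6,0)}; {(0,0), (6,2)}.
So G has 3 subgroups of order 2.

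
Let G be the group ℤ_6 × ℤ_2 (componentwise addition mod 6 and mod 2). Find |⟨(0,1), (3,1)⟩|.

4

|⟨(0,1)⟩| = 2 and |⟨(3,1)⟩| = 2, so |H| is a multiple of lcm(2, 2) = 2 and divides |G| = 12.
Closing under the operation: H = {(0,0), (0,1), (3,0), (3,1)}, so |H| = 4.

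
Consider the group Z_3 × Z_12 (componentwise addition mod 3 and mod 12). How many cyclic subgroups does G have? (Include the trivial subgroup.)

Group the elements of G by the cyclic subgroup they generate; each cyclic subgroup of order d accounts for φ(d) elements.
Cyclic subgroups by order — order 1: 1; order 2: 1; order 3: 4; order 4: 1; order 6: 4; order 12: 4.
Total: 15.

15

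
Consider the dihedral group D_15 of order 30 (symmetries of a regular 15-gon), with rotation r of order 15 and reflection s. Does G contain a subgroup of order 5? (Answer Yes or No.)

5 | 30. A subgroup of order 5 is {e, r^3, r^6, r^9, r^12}.

Yes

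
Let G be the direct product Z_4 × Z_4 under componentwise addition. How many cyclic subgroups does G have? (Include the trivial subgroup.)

10

Group the elements of G by the cyclic subgroup they generate; each cyclic subgroup of order d accounts for φ(d) elements.
Cyclic subgroups by order — order 1: 1; order 2: 3; order 4: 6.
Total: 10.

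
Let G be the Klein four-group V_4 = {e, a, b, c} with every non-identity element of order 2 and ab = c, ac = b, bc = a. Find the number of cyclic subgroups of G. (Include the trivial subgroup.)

4

A cyclic subgroup of order d is generated by each of its φ(d) elements of order d, so the cyclic subgroups of order d number (#elements of order d)/φ(d).
Cyclic subgroups by order — order 1: 1; order 2: 3.
Total: 4.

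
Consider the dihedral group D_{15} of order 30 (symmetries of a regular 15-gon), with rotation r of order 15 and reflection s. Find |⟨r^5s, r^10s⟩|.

|⟨r^5s⟩| = 2 and |⟨r^10s⟩| = 2, so |H| is a multiple of lcm(2, 2) = 2 and divides |G| = 30.
Closing under the operation: H = {e, r^5, r^10, s, r^5s, r^10s}, so |H| = 6.

6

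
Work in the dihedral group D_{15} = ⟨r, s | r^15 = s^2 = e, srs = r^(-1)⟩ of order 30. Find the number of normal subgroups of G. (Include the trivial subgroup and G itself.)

G has 28 subgroups. Checking conjugation-invariance by order — order 1: 1/1 normal; order 2: 0/15 normal; order 3: 1/1 normal; order 5: 1/1 normal; order 6: 0/5 normal; order 10: 0/3 normal; order 15: 1/1 normal; order 30: 1/1 normal.
Total normal subgroups: 5.

5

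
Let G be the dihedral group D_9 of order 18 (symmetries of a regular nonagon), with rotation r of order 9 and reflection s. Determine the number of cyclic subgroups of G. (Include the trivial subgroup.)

12

Each element a generates a cyclic subgroup ⟨a⟩; distinct elements may generate the same one (a cyclic group of order d has φ(d) generators).
Cyclic subgroups by order — order 1: 1; order 2: 9; order 3: 1; order 9: 1.
Total: 12.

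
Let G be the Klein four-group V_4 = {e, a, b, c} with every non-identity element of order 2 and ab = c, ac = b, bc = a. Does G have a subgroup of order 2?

2 | 4. A subgroup of order 2 is {e, a}.

Yes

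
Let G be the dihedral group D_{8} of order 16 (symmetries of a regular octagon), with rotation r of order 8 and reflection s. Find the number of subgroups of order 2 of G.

|G| = 16 and 2 | 16, so subgroups of order 2 are possible by Lagrange.
The subgroups of order 2 are: {e, r^2s}; {e, r^3s}; {e, r^4}; {e, r^4s}; … (9 in all).
So G has 9 subgroups of order 2.

9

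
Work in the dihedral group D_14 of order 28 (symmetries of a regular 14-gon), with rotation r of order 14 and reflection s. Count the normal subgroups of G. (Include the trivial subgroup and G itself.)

7

G has 28 subgroups. Checking conjugation-invariance by order — order 1: 1/1 normal; order 2: 1/15 normal; order 4: 0/7 normal; order 7: 1/1 normal; order 14: 3/3 normal; order 28: 1/1 normal.
Total normal subgroups: 7.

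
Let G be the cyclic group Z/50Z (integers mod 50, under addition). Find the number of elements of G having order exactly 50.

20

In a cyclic group of order 50, the number of elements of order d (for d | 50) is φ(d).
φ(50) = 20.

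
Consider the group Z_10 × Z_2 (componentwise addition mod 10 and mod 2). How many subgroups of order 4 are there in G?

|G| = 20 and 4 | 20, so subgroups of order 4 are possible by Lagrange.
The subgroups of order 4 are: {(0,0), (0,1), (5,0), (5,1)}.
So G has 1 subgroup of order 4.

1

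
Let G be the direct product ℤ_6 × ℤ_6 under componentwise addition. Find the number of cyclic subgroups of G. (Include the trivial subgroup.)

20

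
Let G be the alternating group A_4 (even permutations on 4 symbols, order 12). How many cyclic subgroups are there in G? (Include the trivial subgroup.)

8

Group the elements of G by the cyclic subgroup they generate; each cyclic subgroup of order d accounts for φ(d) elements.
Cyclic subgroups by order — order 1: 1; order 2: 3; order 3: 4.
Total: 8.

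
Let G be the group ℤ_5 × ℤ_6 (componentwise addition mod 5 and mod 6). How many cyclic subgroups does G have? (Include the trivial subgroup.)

A cyclic subgroup of order d is generated by each of its φ(d) elements of order d, so the cyclic subgroups of order d number (#elements of order d)/φ(d).
Cyclic subgroups by order — order 1: 1; order 2: 1; order 3: 1; order 5: 1; order 6: 1; order 10: 1; order 15: 1; order 30: 1.
Total: 8.

8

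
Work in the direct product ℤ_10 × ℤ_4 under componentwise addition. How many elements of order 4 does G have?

4

An element (a,b) has order lcm(ord(a), ord(b)); count pairs with lcm equal to 4.
Enumerating gives 4 such elements.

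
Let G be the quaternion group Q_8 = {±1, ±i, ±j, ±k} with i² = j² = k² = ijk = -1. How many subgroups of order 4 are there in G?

|G| = 8 and 4 | 8, so subgroups of order 4 are possible by Lagrange.
The subgroups of order 4 are: {1, -1, i, -i}; {1, -1, j, -j}; {1, -1, k, -k}.
So G has 3 subgroups of order 4.

3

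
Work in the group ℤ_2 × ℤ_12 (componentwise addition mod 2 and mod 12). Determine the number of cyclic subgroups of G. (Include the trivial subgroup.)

A cyclic subgroup of order d is generated by each of its φ(d) elements of order d, so the cyclic subgroups of order d number (#elements of order d)/φ(d).
Cyclic subgroups by order — order 1: 1; order 2: 3; order 3: 1; order 4: 2; order 6: 3; order 12: 2.
Total: 12.

12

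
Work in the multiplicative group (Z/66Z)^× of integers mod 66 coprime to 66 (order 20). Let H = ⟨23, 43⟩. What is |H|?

4

|⟨23⟩| = 2 and |⟨43⟩| = 2, so |H| is a multiple of lcm(2, 2) = 2 and divides |G| = 20.
Closing under the operation: H = {1, 23, 43, 65}, so |H| = 4.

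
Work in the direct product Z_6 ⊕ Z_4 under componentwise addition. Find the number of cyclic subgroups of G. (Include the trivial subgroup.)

12

A cyclic subgroup of order d is generated by each of its φ(d) elements of order d, so the cyclic subgroups of order d number (#elements of order d)/φ(d).
Cyclic subgroups by order — order 1: 1; order 2: 3; order 3: 1; order 4: 2; order 6: 3; order 12: 2.
Total: 12.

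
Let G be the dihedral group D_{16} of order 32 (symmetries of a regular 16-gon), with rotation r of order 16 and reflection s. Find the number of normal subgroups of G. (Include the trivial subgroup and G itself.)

G has 36 subgroups. Checking conjugation-invariance by order — order 1: 1/1 normal; order 2: 1/17 normal; order 4: 1/9 normal; order 8: 1/5 normal; order 16: 3/3 normal; order 32: 1/1 normal.
Total normal subgroups: 8.

8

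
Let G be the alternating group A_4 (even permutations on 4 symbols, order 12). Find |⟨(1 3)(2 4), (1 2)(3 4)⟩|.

4

|⟨(1 3)(2 4)⟩| = 2 and |⟨(1 2)(3 4)⟩| = 2, so |H| is a multiple of lcm(2, 2) = 2 and divides |G| = 12.
Closing under the operation: H = {e, (1 2)(3 4), (1 3)(2 4), (1 4)(2 3)}, so |H| = 4.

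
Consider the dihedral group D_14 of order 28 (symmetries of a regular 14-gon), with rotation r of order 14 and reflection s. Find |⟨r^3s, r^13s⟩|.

|⟨r^3s⟩| = 2 and |⟨r^13s⟩| = 2, so |H| is a multiple of lcm(2, 2) = 2 and divides |G| = 28.
Closing under the operation: H = {e, r^2, r^4, r^6, r^8, r^10, r^12, rs, r^3s, r^5s, r^7s, r^9s, r^11s, r^13s}, so |H| = 14.

14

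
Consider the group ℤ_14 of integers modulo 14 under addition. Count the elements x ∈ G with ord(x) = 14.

6

In a cyclic group of order 14, the number of elements of order d (for d | 14) is φ(d).
φ(14) = 6.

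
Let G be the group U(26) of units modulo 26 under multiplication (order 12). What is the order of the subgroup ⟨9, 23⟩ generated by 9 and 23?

|⟨9⟩| = 3 and |⟨23⟩| = 6, so |H| is a multiple of lcm(3, 6) = 6 and divides |G| = 12.
Closing under the operation: H = {1, 3, 9, 17, 23, 25}, so |H| = 6.

6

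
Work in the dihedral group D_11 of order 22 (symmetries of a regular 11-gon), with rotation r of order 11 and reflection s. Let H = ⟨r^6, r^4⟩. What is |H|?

|⟨r^6⟩| = 11 and |⟨r^4⟩| = 11, so |H| is a multiple of lcm(11, 11) = 11 and divides |G| = 22.
Closing under the operation: H = {e, r, r^2, r^3, r^4, r^5, r^6, r^7, r^8, r^9, r^10}, so |H| = 11.

11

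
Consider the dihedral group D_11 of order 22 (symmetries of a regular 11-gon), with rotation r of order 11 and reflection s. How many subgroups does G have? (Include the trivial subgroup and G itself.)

|G| = 22, so by Lagrange every subgroup order divides 22. Divisors: 1, 2, 11, 22.
Subgroups by order — order 1: 1; order 2: 11; order 11: 1; order 22: 1.
Total: 1 + 11 + 1 + 1 = 14.

14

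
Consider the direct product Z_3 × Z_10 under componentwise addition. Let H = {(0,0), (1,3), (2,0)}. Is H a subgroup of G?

No

(1,3) ∈ H but its inverse (2,7) ∉ H, so H is not a subgroup.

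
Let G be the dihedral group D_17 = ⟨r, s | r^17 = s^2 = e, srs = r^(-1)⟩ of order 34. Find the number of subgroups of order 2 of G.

|G| = 34 and 2 | 34, so subgroups of order 2 are possible by Lagrange.
The subgroups of order 2 are: {e, r^10s}; {e, r^11s}; {e, r^12s}; {e, r^13s}; … (17 in all).
So G has 17 subgroups of order 2.

17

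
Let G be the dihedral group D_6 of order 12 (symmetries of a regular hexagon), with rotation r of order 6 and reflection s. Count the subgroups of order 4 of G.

3

|G| = 12 and 4 | 12, so subgroups of order 4 are possible by Lagrange.
The subgroups of order 4 are: {e, r^3, r^2s, r^5s}; {e, r^3, s, r^3s}; {e, r^3, rs, r^4s}.
So G has 3 subgroups of order 4.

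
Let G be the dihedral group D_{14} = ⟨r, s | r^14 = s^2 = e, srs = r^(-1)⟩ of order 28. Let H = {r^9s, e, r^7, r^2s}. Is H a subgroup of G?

|H| = 4 divides |G| = 28, consistent with Lagrange.
H contains the identity, every element's inverse is in H, and H is closed under ·: it is a subgroup.

Yes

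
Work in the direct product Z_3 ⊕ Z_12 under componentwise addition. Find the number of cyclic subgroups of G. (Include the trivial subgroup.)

15

Group the elements of G by the cyclic subgroup they generate; each cyclic subgroup of order d accounts for φ(d) elements.
Cyclic subgroups by order — order 1: 1; order 2: 1; order 3: 4; order 4: 1; order 6: 4; order 12: 4.
Total: 15.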